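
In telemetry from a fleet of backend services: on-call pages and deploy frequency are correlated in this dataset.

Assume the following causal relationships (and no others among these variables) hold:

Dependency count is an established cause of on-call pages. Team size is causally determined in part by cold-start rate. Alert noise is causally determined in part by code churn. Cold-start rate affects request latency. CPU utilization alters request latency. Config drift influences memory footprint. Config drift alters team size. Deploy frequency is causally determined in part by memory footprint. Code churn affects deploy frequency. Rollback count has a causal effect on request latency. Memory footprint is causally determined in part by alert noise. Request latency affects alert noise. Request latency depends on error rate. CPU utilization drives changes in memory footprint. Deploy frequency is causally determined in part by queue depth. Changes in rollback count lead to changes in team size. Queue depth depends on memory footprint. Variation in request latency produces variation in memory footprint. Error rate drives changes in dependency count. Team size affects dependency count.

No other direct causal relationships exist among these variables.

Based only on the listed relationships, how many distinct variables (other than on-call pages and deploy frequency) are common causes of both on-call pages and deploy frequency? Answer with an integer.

4

The common causes are: cold-start rate (to on-call pages via cold-start rate → team size → dependency count → on-call pages; to deploy frequency via cold-start rate → request latency → memory footprint → deploy frequency); config drift (to on-call pages via config drift → team size → dependency count → on-call pages; to deploy frequency via config drift → memory footprint → deploy frequency); error rate (to on-call pages via error rate → dependency count → on-call pages; to deploy frequency via error rate → request latency → memory footprint → deploy frequency); rollback count (to on-call pages via rollback count → team size → dependency count → on-call pages; to deploy frequency via rollback count → request latency → memory footprint → deploy frequency).
Every other variable lacks a causal path to at least one of on-call pages and deploy frequency.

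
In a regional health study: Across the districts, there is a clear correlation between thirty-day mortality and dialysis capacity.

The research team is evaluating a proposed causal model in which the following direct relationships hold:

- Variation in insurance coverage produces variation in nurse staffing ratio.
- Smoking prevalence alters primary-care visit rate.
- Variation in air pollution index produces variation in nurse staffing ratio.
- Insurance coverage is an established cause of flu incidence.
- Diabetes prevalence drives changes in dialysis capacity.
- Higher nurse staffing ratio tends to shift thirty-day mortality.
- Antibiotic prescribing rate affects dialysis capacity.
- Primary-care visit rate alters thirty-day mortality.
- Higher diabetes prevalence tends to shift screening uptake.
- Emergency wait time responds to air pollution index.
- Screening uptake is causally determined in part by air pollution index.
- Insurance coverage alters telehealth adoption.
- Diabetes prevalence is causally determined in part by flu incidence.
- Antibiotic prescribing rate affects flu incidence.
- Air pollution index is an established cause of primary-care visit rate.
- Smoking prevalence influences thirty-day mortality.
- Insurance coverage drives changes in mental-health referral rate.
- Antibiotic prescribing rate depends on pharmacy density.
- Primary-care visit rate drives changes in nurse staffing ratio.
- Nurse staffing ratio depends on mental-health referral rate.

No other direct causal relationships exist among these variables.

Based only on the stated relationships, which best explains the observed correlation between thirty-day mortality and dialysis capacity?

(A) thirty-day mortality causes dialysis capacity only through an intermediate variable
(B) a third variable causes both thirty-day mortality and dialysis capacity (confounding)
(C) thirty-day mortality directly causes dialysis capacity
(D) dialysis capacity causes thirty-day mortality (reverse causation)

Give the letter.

Insurance coverage causes thirty-day mortality (insurance coverage → nurse staffing ratio → thirty-day mortality) and dialysis capacity (insurance coverage → flu incidence → diabetes prevalence → dialysis capacity) — a common cause creating the correlation.
There is no stated path from thirty-day mortality to dialysis capacity or from dialysis capacity to thirty-day mortality, so neither direct nor reverse causation applies.

B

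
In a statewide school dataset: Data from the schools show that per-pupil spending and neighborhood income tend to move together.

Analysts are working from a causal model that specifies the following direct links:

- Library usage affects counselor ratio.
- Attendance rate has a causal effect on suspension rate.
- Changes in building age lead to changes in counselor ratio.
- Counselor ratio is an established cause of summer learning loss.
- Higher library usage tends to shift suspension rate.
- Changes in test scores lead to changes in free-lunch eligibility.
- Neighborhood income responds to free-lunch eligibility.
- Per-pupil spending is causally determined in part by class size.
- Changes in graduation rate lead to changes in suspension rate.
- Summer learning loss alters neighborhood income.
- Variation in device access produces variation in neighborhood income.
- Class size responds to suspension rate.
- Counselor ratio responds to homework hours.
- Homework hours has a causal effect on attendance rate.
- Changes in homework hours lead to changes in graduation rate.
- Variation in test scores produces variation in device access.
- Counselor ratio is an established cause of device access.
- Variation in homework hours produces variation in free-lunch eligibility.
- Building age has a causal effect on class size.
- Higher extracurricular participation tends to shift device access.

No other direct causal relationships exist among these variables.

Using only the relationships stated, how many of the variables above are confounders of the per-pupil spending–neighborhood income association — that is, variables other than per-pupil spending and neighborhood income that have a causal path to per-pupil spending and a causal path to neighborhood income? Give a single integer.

The common causes are: building age (to per-pupil spending via building age → class size → per-pupil spending; to neighborhood income via building age → counselor ratio → summer learning loss → neighborhood income); homework hours (to per-pupil spending via homework hours → attendance rate → suspension rate → class size → per-pupil spending; to neighborhood income via homework hours → free-lunch eligibility → neighborhood income); library usage (to per-pupil spending via library usage → suspension rate → class size → per-pupil spending; to neighborhood income via library usage → counselor ratio → summer learning loss → neighborhood income).
Every other variable lacks a causal path to at least one of per-pupil spending and neighborhood income.

3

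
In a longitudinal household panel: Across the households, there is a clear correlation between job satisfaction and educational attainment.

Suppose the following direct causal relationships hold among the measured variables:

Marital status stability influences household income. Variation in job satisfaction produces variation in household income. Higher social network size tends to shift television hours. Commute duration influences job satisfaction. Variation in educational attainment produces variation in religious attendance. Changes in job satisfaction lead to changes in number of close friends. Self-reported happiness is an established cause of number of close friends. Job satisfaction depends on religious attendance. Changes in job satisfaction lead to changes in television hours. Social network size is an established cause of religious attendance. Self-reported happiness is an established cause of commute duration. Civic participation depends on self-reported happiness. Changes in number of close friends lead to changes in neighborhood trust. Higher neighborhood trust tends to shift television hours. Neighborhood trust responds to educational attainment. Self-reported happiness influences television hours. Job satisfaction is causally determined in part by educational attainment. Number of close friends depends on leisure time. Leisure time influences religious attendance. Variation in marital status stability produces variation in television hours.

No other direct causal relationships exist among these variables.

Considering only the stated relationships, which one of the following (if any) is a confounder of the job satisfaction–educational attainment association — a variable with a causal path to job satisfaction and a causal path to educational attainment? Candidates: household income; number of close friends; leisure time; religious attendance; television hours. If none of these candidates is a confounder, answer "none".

none

None of the listed candidates has causal paths to both job satisfaction and educational attainment in the stated relationships, so none is a common cause.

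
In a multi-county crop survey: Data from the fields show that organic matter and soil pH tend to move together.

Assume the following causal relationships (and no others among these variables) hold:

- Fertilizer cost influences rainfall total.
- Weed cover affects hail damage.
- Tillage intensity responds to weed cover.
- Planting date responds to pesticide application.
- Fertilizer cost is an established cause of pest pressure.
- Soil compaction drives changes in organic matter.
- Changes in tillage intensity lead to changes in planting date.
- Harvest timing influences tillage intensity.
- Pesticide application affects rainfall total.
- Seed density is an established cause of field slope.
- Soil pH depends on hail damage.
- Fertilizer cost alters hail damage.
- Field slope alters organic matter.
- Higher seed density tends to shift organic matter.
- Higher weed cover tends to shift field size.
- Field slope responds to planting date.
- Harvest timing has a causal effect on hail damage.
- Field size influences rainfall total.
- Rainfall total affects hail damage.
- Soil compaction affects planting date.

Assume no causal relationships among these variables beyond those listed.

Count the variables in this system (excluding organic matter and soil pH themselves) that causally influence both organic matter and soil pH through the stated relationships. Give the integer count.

3

The common causes are: harvest timing (to organic matter via harvest timing → tillage intensity → planting date → field slope → organic matter; to soil pH via harvest timing → hail damage → soil pH); pesticide application (to organic matter via pesticide application → planting date → field slope → organic matter; to soil pH via pesticide application → rainfall total → hail damage → soil pH); weed cover (to organic matter via weed cover → tillage intensity → planting date → field slope → organic matter; to soil pH via weed cover → hail damage → soil pH).
Every other variable lacks a causal path to at least one of organic matter and soil pH.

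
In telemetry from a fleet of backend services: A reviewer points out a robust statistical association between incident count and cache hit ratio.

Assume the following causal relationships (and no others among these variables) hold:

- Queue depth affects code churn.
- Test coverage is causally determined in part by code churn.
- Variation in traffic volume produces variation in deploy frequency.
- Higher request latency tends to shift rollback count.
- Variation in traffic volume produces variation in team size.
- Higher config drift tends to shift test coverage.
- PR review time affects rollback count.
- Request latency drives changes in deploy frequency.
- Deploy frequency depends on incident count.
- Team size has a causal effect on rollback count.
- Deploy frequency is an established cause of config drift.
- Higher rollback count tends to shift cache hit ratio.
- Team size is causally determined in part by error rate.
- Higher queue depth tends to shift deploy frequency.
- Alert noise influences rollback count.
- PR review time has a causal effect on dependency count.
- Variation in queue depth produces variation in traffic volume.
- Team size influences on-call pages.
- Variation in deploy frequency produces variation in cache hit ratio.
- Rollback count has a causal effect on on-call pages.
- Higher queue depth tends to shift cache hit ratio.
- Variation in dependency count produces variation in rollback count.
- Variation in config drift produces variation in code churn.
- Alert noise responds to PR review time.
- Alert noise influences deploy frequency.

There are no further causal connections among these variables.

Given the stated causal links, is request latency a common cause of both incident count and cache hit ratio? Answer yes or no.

Request latency has no stated causal path to incident count. A confounder must cause both variables, so request latency does not qualify.

no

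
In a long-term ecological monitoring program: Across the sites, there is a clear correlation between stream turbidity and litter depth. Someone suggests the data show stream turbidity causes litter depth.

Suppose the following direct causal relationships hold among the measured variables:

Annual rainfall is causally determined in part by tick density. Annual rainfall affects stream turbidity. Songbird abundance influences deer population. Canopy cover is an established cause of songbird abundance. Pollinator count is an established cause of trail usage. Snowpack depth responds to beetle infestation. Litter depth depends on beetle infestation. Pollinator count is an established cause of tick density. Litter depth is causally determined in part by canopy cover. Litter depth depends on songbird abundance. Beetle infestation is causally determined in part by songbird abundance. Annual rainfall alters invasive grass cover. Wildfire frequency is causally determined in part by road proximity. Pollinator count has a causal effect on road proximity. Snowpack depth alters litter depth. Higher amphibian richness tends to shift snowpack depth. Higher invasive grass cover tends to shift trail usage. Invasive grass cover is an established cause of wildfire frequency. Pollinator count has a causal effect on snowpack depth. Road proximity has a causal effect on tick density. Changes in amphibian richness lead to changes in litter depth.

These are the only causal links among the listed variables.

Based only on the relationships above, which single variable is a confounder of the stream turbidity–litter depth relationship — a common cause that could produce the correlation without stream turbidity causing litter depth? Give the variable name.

pollinator count

Pollinator count has a causal path to stream turbidity (pollinator count → tick density → annual rainfall → stream turbidity) and a separate causal path to litter depth (pollinator count → snowpack depth → litter depth), so it is a common cause of both.
No stated relationship gives stream turbidity a causal route to litter depth, so the correlation is explained by the shared upstream cause rather than a direct effect.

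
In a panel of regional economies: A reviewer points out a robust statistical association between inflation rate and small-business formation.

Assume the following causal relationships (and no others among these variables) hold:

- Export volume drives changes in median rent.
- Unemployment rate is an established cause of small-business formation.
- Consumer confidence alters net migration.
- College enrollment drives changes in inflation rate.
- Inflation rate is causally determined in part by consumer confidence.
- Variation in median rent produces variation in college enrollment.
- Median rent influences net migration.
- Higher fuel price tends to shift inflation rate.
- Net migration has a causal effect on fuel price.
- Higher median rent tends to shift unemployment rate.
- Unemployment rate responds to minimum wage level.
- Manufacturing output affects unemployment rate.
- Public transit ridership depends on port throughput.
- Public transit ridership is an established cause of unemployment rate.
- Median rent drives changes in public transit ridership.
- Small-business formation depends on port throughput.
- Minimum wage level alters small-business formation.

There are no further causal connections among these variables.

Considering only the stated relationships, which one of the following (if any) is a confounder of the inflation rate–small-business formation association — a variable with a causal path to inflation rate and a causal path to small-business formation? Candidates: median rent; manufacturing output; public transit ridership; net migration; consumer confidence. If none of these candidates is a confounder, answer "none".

Median rent causes inflation rate (median rent → college enrollment → inflation rate) and also causes small-business formation (median rent → unemployment rate → small-business formation); it is a common cause of both.
Each of the other candidates lacks a causal path to at least one of inflation rate and small-business formation, so they do not confound the relationship.

median rent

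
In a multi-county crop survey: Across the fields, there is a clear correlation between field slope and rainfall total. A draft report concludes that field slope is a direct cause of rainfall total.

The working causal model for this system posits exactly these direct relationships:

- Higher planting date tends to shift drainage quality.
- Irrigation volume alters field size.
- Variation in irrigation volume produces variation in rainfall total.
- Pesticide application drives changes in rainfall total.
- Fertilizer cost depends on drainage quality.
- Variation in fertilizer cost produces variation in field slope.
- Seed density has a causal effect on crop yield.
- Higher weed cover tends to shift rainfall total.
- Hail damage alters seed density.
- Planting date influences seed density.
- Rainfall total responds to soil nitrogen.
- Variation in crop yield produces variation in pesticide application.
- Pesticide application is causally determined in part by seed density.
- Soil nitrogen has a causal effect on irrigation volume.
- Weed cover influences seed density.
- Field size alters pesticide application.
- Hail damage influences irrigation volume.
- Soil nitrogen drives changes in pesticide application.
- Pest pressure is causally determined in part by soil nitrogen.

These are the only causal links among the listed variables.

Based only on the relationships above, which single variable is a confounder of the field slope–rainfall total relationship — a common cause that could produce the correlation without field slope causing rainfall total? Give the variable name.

planting date

Planting date has a causal path to field slope (planting date → drainage quality → fertilizer cost → field slope) and a separate causal path to rainfall total (planting date → seed density → pesticide application → rainfall total), so it is a common cause of both.
No stated relationship gives field slope a causal route to rainfall total, so the correlation is explained by the shared upstream cause rather than a direct effect.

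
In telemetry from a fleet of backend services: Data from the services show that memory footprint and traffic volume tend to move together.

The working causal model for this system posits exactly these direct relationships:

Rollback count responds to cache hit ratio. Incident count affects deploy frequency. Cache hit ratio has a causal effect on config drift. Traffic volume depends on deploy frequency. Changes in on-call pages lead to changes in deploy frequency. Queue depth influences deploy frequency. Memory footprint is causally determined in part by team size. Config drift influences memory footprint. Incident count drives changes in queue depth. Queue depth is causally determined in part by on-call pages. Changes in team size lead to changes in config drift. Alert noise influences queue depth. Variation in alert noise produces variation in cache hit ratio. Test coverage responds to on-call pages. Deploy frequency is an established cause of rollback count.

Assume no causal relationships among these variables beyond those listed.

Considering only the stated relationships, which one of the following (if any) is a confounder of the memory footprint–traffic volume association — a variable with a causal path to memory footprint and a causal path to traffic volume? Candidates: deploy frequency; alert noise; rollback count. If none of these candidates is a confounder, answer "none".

alert noise

Alert noise causes memory footprint (alert noise → cache hit ratio → config drift → memory footprint) and also causes traffic volume (alert noise → queue depth → deploy frequency → traffic volume); it is a common cause of both.
Each of the other candidates lacks a causal path to at least one of memory footprint and traffic volume, so they do not confound the relationship.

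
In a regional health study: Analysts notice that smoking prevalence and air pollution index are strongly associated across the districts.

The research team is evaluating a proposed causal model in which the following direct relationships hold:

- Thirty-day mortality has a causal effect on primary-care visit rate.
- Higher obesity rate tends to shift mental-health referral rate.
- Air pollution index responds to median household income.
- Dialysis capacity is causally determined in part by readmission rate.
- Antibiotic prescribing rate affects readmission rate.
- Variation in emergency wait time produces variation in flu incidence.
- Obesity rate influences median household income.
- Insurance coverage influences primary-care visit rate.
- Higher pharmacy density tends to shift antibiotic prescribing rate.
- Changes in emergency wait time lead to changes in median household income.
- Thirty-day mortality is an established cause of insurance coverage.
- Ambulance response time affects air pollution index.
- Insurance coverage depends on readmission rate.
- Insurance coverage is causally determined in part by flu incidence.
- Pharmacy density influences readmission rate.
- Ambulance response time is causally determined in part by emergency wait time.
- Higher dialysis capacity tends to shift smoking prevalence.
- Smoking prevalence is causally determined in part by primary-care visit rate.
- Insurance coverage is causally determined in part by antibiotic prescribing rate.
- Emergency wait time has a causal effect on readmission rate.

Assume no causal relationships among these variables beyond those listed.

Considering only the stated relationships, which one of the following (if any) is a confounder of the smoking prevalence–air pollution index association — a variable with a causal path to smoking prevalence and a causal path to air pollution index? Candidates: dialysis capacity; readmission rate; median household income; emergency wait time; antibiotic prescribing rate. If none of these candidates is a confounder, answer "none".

emergency wait time

Emergency wait time causes smoking prevalence (emergency wait time → readmission rate → dialysis capacity → smoking prevalence) and also causes air pollution index (emergency wait time → ambulance response time → air pollution index); it is a common cause of both.
Each of the other candidates lacks a causal path to at least one of smoking prevalence and air pollution index, so they do not confound the relationship.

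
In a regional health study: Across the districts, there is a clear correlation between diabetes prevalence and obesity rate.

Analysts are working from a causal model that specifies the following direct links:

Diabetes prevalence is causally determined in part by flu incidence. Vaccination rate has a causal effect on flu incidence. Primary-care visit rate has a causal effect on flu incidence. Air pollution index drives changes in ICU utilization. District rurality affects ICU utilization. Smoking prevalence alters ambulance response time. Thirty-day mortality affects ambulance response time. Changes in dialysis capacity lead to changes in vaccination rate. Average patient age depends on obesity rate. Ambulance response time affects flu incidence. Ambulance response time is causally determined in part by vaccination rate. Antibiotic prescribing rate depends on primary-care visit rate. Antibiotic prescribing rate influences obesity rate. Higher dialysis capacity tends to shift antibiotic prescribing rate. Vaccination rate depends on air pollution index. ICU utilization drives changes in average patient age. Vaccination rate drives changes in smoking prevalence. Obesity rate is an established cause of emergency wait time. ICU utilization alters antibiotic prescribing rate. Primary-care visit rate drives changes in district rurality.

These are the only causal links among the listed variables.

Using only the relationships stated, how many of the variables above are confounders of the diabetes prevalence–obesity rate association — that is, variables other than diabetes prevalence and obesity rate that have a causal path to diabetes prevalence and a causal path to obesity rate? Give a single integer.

The common causes are: air pollution index (to diabetes prevalence via air pollution index → vaccination rate → flu incidence → diabetes prevalence; to obesity rate via air pollution index → ICU utilization → antibiotic prescribing rate → obesity rate); dialysis capacity (to diabetes prevalence via dialysis capacity → vaccination rate → flu incidence → diabetes prevalence; to obesity rate via dialysis capacity → antibiotic prescribing rate → obesity rate); primary-care visit rate (to diabetes prevalence via primary-care visit rate → flu incidence → diabetes prevalence; to obesity rate via primary-care visit rate → antibiotic prescribing rate → obesity rate).
Every other variable lacks a causal path to at least one of diabetes prevalence and obesity rate.

3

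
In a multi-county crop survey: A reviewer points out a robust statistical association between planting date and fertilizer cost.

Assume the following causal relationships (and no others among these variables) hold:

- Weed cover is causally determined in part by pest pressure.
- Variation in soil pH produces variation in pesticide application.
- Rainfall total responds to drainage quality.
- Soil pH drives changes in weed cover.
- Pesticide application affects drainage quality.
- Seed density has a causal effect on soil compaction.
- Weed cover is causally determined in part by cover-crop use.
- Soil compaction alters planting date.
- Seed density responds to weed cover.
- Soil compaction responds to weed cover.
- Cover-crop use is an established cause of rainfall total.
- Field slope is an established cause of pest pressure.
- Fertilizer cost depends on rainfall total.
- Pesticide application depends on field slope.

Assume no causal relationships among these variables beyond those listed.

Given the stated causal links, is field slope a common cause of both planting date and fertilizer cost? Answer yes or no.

yes

Field slope has a causal path to planting date (field slope → pest pressure → weed cover → soil compaction → planting date) and to fertilizer cost (field slope → pesticide application → drainage quality → rainfall total → fertilizer cost), so it is a common cause of both — a confounder.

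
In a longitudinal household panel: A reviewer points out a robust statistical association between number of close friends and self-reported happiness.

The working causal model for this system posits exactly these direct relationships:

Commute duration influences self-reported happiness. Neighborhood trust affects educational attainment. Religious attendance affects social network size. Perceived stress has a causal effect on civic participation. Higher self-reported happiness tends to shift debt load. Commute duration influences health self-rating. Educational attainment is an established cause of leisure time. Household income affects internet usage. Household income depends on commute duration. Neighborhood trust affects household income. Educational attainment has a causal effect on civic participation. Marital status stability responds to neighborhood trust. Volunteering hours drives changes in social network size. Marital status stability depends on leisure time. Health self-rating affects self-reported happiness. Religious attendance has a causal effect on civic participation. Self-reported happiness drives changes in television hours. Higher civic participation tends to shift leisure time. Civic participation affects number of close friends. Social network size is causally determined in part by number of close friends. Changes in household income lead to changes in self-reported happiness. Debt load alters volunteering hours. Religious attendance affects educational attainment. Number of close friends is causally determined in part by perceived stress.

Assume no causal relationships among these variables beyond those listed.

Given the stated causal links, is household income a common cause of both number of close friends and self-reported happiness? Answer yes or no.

Household income has no stated causal path to number of close friends. A confounder must cause both variables, so household income does not qualify.

no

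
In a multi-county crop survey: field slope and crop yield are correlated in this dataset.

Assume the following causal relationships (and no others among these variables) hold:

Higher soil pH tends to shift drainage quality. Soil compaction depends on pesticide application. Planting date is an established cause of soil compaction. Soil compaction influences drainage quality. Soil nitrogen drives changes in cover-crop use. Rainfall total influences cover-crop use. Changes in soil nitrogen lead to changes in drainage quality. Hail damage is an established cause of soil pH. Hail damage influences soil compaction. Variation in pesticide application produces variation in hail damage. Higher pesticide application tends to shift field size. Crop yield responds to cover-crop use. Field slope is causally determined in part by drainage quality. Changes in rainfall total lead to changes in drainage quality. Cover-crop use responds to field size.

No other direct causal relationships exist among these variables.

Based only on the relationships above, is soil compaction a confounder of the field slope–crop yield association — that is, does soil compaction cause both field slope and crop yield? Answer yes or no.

Soil compaction has no stated causal path to crop yield. A confounder must cause both variables, so soil compaction does not qualify.

no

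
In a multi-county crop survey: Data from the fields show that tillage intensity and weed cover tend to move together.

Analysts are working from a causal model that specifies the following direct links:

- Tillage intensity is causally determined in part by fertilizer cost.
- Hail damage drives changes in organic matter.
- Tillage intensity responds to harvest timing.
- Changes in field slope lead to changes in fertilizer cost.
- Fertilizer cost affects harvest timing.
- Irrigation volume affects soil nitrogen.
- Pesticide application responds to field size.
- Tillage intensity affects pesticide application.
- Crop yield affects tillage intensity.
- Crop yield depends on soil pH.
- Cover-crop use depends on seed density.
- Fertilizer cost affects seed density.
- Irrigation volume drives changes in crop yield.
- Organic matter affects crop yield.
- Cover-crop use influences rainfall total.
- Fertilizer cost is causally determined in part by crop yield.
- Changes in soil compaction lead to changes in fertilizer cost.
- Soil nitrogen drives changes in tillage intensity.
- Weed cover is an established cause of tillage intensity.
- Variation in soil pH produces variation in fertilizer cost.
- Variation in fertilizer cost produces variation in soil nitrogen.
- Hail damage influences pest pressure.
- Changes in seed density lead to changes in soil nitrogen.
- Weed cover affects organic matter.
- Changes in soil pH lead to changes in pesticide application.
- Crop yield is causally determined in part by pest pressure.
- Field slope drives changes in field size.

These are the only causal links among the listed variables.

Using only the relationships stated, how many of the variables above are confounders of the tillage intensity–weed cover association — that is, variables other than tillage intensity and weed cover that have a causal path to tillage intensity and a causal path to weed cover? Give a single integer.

No listed variable has a causal path to both tillage intensity and weed cover, so there are no common causes.

0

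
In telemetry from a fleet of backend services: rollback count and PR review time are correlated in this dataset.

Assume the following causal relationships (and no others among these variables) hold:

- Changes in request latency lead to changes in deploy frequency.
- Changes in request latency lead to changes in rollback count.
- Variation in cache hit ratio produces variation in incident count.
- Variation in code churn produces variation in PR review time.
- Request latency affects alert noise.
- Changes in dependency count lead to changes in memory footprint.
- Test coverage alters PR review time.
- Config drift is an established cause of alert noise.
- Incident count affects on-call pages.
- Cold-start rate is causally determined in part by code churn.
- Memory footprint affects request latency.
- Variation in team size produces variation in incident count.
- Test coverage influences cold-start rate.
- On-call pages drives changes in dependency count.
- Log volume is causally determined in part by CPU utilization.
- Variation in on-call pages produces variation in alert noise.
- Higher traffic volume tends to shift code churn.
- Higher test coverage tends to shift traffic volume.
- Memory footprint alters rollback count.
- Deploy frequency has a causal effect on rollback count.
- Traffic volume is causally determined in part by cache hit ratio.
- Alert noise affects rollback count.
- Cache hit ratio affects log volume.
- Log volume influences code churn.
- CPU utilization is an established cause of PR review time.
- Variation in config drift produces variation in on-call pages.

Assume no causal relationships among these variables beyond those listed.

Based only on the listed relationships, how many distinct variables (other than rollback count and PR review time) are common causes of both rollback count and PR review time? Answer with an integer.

1

The common causes are: cache hit ratio (to rollback count via cache hit ratio → incident count → on-call pages → alert noise → rollback count; to PR review time via cache hit ratio → traffic volume → code churn → PR review time).
Every other variable lacks a causal path to at least one of rollback count and PR review time.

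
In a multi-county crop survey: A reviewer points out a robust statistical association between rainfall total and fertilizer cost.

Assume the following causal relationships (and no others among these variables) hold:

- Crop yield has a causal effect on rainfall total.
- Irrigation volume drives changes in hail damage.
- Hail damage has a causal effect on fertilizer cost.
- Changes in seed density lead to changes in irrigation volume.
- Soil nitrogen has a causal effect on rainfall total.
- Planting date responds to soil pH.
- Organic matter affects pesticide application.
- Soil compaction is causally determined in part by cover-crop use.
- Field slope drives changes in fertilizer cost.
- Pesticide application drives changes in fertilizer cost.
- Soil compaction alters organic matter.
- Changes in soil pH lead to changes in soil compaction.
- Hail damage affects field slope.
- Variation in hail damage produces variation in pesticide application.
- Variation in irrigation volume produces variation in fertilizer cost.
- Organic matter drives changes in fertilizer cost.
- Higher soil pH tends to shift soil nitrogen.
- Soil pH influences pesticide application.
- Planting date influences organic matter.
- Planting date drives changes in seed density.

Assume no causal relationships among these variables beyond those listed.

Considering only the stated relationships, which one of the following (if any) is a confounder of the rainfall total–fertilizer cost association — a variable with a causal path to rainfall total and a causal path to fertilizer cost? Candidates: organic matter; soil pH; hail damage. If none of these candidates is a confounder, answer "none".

Soil pH causes rainfall total (soil pH → soil nitrogen → rainfall total) and also causes fertilizer cost (soil pH → pesticide application → fertilizer cost); it is a common cause of both.
Each of the other candidates lacks a causal path to at least one of rainfall total and fertilizer cost, so they do not confound the relationship.

soil pH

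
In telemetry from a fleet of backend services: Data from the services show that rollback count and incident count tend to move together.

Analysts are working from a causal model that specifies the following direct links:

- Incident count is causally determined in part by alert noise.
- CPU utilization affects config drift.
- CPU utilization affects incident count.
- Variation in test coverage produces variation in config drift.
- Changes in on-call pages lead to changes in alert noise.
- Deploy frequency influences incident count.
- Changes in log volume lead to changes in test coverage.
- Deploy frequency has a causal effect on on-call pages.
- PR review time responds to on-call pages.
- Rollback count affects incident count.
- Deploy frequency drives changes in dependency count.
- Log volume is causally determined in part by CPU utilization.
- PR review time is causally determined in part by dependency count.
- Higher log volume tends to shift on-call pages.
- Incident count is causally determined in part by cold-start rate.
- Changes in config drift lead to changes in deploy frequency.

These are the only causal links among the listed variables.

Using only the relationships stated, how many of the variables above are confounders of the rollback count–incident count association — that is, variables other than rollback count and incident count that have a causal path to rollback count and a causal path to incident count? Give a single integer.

No listed variable has a causal path to both rollback count and incident count, so there are no common causes.

0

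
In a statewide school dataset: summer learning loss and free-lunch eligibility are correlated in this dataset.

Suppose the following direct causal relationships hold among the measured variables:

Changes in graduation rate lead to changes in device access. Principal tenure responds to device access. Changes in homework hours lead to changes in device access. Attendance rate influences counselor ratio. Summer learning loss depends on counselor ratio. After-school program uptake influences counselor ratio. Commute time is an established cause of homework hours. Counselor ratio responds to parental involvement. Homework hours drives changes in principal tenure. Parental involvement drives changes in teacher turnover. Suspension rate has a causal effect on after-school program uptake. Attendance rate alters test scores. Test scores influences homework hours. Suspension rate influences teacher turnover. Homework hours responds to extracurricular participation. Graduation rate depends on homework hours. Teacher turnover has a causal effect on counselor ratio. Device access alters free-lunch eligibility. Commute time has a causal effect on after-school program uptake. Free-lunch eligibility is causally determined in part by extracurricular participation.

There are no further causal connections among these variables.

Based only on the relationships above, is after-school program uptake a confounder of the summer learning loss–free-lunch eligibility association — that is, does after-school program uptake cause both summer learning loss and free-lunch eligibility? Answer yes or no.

no

After-school program uptake has no stated causal path to free-lunch eligibility. A confounder must cause both variables, so after-school program uptake does not qualify.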